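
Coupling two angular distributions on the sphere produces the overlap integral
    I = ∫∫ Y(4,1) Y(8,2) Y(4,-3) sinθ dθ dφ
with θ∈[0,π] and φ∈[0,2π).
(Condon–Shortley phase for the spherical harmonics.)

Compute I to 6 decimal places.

Rules hold: Σm=0, L=16 even, 4≤4≤12.
N = 9·17·9 = 1377
Δ = 8!·0!·8!/17! = 1/218790
Racah Σ t=4..4: t=4:+1/331776 = 1/331776
⇒ 3j(4 8 4; 0 0 0)² = 490/21879, sgn +1
Racah Σ t=3..3: t=3:−1/3628800 = -1/3628800
⇒ 3j(4 8 4; 1 2 -3)² = 8/2431, sgn +1
4πI² = N·(3j₀)²·(3jₘ)² = 35280/347633
I = +1·√(0.101486/4π) = 0.08986671

0.089867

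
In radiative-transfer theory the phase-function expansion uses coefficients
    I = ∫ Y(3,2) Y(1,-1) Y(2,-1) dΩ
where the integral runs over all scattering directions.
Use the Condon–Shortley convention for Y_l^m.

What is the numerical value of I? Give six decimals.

Checks pass: Σm=0; 6 even; l₃=2∈[2,4].
(2·3+1)(2·1+1)(2·2+1) = 105
Δ: 2! 4! 0! / 7! → 1/105
sum: t=1:−1/4 = -1/4
3j²(3 1 2; 0 0 0) = Δ·Π!·Σ² = 3/35  (sign -1)
sum: t=0:+1/12 = 1/12
3j²(3 1 2; 2 -1 -1) = Δ·Π!·Σ² = 2/21  (sign -1)
combine: 4πI² = 105·3/35·2/21 = 6/7
take √, sign +1: I = 0.26116903

0.261169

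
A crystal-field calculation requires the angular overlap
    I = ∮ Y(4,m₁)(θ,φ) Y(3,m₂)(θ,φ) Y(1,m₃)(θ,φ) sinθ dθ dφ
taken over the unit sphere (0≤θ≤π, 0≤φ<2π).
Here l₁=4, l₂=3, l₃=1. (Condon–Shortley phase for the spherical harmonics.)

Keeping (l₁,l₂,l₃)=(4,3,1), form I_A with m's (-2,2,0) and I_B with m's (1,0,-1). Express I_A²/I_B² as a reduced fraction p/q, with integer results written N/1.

Same 4,3,1: normalisation and zero-m 3j drop out of the ratio.
A: Δ: 6! 2! 0! / 9! → 1/252; sum: t=5:−1/120 = -1/120; 3j²(4 3 1; -2 2 0) = Δ·Π!·Σ² = 1/21  (sign +1)
B: Δ: 6! 2! 0! / 9! → 1/252; sum: t=3:−1/72 = -1/72; 3j²(4 3 1; 1 0 -1) = Δ·Π!·Σ² = 5/126  (sign -1)
I_A²/I_B² = (1/21)/(5/126) = 6/5

6/5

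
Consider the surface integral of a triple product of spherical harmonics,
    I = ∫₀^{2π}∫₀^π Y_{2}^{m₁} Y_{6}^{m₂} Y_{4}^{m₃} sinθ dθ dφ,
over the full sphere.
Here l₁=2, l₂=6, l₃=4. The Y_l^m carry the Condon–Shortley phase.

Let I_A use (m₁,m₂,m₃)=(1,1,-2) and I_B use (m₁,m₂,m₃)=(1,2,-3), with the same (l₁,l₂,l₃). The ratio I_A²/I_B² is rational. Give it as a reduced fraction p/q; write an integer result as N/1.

Same 2,6,4: normalisation and zero-m 3j drop out of the ratio.
A: Δ: 4! 0! 8! / 13! → 1/6435; sum: t=1:−1/8640 = -1/8640; 3j²(2 6 4; 1 1 -2) = Δ·Π!·Σ² = 14/1287  (sign -1)
B: Δ: 4! 0! 8! / 13! → 1/6435; sum: t=1:−1/30240 = -1/30240; 3j²(2 6 4; 1 2 -3) = Δ·Π!·Σ² = 32/6435  (sign +1)
I_A²/I_B² = (14/1287)/(32/6435) = 35/16

35/16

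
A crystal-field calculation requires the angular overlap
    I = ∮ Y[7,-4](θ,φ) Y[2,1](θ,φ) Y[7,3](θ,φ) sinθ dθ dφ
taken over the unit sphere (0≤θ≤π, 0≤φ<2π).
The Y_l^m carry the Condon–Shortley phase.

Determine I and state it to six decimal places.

0.162315

Checks pass: Σm=0; 16 even; l₃=7∈[5,9].
(2·7+1)(2·2+1)(2·7+1) = 1125
Δ: 2! 12! 2! / 17! → 1/185640
sum: t=0:+1/2419200 t=1:−1/518400 t=2:+1/2419200 = -1/907200
3j²(7 2 7; 0 0 0) = Δ·Π!·Σ² = 56/3315  (sign +1)
sum: t=1:−1/14515200 t=2:+1/4354560 = 1/6220800
3j²(7 2 7; -4 1 3) = Δ·Π!·Σ² = 77/4420  (sign +1)
combine: 4πI² = 1125·56/3315·77/4420 = 16170/48841
take √, sign +1: I = 0.16231468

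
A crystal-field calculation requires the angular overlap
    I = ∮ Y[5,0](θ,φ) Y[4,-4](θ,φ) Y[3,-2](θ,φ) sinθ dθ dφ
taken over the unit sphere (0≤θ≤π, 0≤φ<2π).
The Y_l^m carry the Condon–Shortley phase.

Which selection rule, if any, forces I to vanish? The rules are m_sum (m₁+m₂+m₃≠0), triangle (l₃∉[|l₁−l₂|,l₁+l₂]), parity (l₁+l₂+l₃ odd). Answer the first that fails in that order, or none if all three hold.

Σmᵢ = -6  ✗
l₃∈[|l₁−l₂|,l₁+l₂]=[1,9], have l₃=3
Σlᵢ = 12 ⇒ even

m_sum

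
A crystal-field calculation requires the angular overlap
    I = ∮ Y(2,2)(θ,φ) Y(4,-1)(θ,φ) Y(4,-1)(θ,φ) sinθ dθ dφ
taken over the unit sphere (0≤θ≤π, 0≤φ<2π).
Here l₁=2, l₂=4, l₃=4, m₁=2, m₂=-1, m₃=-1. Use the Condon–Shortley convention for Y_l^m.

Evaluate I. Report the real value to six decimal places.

Rules hold: Σm=0, L=10 even, 2≤4≤6.
N = 5·9·9 = 405
Δ = 2!·2!·6!/11! = 1/13860
Racah Σ t=0..2: t=0:+1/192 t=1:−1/36 t=2:+1/192 = -5/288
⇒ 3j(2 4 4; 0 0 0)² = 20/693, sgn -1
Racah Σ t=0..0: t=0:+1/144 = 1/144
⇒ 3j(2 4 4; 2 -1 -1)² = 10/231, sgn -1
4πI² = N·(3j₀)²·(3jₘ)² = 3000/5929
I = +1·√(0.505988/4π) = 0.20066192

0.200662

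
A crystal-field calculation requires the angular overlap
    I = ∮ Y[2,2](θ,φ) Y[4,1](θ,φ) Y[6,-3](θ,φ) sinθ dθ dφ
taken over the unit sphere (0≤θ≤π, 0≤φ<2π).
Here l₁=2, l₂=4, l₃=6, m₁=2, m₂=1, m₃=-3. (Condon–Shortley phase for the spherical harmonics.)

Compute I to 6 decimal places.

Rules hold: Σm=0, L=12 even, 2≤6≤6.
N = 5·9·13 = 585
Δ = 0!·4!·8!/13! = 1/6435
Racah Σ t=0..0: t=0:+1/2304 = 1/2304
⇒ 3j(2 4 6; 0 0 0)² = 5/143, sgn +1
Racah Σ t=0..0: t=0:+1/17280 = 1/17280
⇒ 3j(2 4 6; 2 1 -3)² = 14/715, sgn -1
4πI² = N·(3j₀)²·(3jₘ)² = 630/1573
I = -1·√(0.400509/4π) = -0.17852580

-0.178526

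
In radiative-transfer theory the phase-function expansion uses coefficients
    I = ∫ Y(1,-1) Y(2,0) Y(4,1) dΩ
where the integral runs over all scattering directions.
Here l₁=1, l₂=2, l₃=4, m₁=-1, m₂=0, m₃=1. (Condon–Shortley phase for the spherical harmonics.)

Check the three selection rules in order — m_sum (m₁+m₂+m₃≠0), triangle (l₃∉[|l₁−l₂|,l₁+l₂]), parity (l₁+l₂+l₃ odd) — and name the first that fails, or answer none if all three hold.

triangle

azimuthal sum: -1 + 0 + 1 = 0  ✓
1 ≤ 4 ≤ 3 (triangle on l)  ✗
L = 1 + 2 + 4 = 7 (odd)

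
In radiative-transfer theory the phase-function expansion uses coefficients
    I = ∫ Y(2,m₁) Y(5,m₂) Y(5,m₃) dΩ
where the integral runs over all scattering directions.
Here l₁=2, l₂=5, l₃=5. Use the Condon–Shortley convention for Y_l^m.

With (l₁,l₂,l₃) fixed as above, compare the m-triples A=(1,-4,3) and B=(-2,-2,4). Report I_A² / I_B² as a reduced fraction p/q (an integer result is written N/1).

l's match ⇒ only the (l;m) 3-j factors differ between A and B.
A: triangle coeff Δ(2,5,5) = 1/38610; Σ_t [0,1]: t=0:+1/10080 t=1:−1/80640 = 1/11520; (3j)²=49/1430 [(2 5 5; 1 -4 3)], sign=+1
B: triangle coeff Δ(2,5,5) = 1/38610; Σ_t [2,2]: t=2:+1/20160 = 1/20160; (3j)²=12/715 [(2 5 5; -2 -2 4)], sign=-1
I_A²/I_B² = (49/1430)/(12/715) = 49/24

49/24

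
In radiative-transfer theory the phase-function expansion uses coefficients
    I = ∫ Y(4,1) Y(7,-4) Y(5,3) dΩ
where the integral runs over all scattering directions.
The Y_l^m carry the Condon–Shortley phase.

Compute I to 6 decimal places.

0.052474

m-sum 0 ✓  L=16 even ✓  3≤5≤11 ✓
Π(2lᵢ+1) = 9×15×11 = 1485
triangle coeff Δ(4,7,5) = 1/6126120
Σ_t [2,4]: t=2:+1/69120 t=3:−1/20736 t=4:+1/69120 = -1/51840
(3j)²=280/21879 [(4 7 5; 0 0 0)], sign=+1
Σ_t [1,3]: t=1:−1/345600 t=2:+1/241920 t=3:−1/2903040 = 13/14515200
(3j)²=13/7140 [(4 7 5; 1 -4 3)], sign=+1
⇒ 4πI² = 10/289
I = (+1)√(10/289/(4π)) = 0.05247424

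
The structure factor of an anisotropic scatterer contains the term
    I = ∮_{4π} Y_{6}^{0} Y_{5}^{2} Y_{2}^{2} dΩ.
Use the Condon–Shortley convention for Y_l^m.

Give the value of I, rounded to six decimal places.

0.000000

0 + 2 + 2 = 4 ≠ 0: azimuthal integral kills it; I = 0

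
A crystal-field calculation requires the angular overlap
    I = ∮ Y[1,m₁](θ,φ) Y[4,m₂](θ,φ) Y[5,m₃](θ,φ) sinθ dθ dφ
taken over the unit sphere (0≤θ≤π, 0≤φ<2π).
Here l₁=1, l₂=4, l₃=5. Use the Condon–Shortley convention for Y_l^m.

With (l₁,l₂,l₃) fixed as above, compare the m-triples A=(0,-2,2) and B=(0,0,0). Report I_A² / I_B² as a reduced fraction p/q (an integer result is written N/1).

21/25

Same 1,4,5: normalisation and zero-m 3j drop out of the ratio.
A: Δ: 0! 2! 8! / 11! → 1/495; sum: t=0:+1/1440 = 1/1440; 3j²(1 4 5; 0 -2 2) = Δ·Π!·Σ² = 7/165  (sign -1)
B: Δ: 0! 2! 8! / 11! → 1/495; sum: t=0:+1/576 = 1/576; 3j²(1 4 5; 0 0 0) = Δ·Π!·Σ² = 5/99  (sign -1)
I_A²/I_B² = (7/165)/(5/99) = 21/25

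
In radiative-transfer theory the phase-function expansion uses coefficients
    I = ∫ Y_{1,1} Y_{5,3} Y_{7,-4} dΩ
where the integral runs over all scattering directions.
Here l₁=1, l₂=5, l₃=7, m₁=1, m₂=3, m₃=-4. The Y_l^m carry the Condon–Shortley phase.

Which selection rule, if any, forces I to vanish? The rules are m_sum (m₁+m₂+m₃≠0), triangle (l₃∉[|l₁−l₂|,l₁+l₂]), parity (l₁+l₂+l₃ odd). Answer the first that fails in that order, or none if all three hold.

triangle

Σmᵢ = 0  ✓
l₃∈[|l₁−l₂|,l₁+l₂]=[4,6], have l₃=7  ✗
Σlᵢ = 13 ⇒ odd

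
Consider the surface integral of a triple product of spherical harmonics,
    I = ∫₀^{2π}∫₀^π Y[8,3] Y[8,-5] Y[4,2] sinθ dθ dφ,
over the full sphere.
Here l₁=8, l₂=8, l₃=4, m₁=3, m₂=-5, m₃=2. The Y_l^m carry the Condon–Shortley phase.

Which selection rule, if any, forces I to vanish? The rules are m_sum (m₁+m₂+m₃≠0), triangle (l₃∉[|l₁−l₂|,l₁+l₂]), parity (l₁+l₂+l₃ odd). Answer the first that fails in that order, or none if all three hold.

Σmᵢ = 0  ✓
l₃∈[|l₁−l₂|,l₁+l₂]=[0,16], have l₃=4  ✓
Σlᵢ = 20 ⇒ even  ✓

none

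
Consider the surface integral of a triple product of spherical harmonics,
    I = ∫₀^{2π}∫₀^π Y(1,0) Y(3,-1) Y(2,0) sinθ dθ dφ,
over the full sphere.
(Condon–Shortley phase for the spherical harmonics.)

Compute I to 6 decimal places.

0.000000

Σmᵢ = -1 ≠ 0, so the φ-integral vanishes; I = 0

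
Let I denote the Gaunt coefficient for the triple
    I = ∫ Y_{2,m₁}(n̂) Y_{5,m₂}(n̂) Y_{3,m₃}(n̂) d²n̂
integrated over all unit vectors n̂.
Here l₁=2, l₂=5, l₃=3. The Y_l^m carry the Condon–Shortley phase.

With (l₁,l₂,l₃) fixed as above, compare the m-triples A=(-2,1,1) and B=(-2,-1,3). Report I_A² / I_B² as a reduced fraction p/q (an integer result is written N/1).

Same 2,5,3: normalisation and zero-m 3j drop out of the ratio.
A: Δ: 4! 0! 6! / 11! → 1/2310; sum: t=4:+1/1152 = 1/1152; 3j²(2 5 3; -2 1 1) = Δ·Π!·Σ² = 1/154  (sign +1)
B: Δ: 4! 0! 6! / 11! → 1/2310; sum: t=4:+1/17280 = 1/17280; 3j²(2 5 3; -2 -1 3) = Δ·Π!·Σ² = 1/2310  (sign +1)
I_A²/I_B² = (1/154)/(1/2310) = 15/1

15/1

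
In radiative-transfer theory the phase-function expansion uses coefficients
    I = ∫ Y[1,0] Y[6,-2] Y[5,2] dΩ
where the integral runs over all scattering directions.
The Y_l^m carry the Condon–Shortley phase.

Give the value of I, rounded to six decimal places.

0.231133

m-sum 0 ✓  L=12 even ✓  5≤5≤7 ✓
Π(2lᵢ+1) = 3×13×11 = 429
triangle coeff Δ(1,6,5) = 1/858
Σ_t [1,1]: t=1:−1/14400 = -1/14400
(3j)²=6/143 [(1 6 5; 0 0 0)], sign=+1
Σ_t [1,1]: t=1:−1/30240 = -1/30240
(3j)²=16/429 [(1 6 5; 0 -2 2)], sign=+1
⇒ 4πI² = 96/143
I = (+1)√(96/143/(4π)) = 0.23113338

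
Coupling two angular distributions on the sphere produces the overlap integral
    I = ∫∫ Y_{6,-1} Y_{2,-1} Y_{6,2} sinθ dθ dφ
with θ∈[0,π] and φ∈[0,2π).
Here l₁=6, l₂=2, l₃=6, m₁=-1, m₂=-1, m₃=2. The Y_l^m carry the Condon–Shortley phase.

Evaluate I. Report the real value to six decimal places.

0.088837

Checks pass: Σm=0; 14 even; l₃=6∈[4,8].
(2·6+1)(2·2+1)(2·6+1) = 845
Δ: 2! 10! 2! / 15! → 1/90090
sum: t=0:+1/69120 t=1:−1/14400 t=2:+1/69120 = -7/172800
3j²(6 2 6; 0 0 0) = Δ·Π!·Σ² = 14/715  (sign -1)
sum: t=0:+1/60480 t=1:−1/34560 = -1/80640
3j²(6 2 6; -1 -1 2) = Δ·Π!·Σ² = 6/1001  (sign -1)
combine: 4πI² = 845·14/715·6/1001 = 12/121
take √, sign +1: I = 0.08883682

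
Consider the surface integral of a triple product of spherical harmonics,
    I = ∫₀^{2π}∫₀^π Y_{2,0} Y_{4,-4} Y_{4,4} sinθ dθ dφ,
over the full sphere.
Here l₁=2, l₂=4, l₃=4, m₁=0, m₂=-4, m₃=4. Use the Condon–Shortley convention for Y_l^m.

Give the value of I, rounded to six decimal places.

Checks pass: Σm=0; 10 even; l₃=4∈[2,6].
(2·2+1)(2·4+1)(2·4+1) = 405
Δ: 2! 2! 6! / 11! → 1/13860
sum: t=0:+1/192 t=1:−1/36 t=2:+1/192 = -5/288
3j²(2 4 4; 0 0 0) = Δ·Π!·Σ² = 20/693  (sign -1)
sum: t=0:+1/2880 = 1/2880
3j²(2 4 4; 0 -4 4) = Δ·Π!·Σ² = 28/495  (sign +1)
combine: 4πI² = 405·20/693·28/495 = 80/121
take √, sign -1: I = -0.22937568

-0.229376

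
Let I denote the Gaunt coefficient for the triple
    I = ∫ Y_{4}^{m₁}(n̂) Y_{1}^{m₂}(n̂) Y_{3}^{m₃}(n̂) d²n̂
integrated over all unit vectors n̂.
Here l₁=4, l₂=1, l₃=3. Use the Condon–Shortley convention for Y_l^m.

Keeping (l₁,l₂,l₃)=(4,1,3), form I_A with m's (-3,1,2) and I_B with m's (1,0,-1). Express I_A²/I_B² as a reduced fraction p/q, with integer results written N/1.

7/5

Same 4,1,3: normalisation and zero-m 3j drop out of the ratio.
A: Δ: 2! 6! 0! / 9! → 1/252; sum: t=2:+1/240 = 1/240; 3j²(4 1 3; -3 1 2) = Δ·Π!·Σ² = 1/12  (sign -1)
B: Δ: 2! 6! 0! / 9! → 1/252; sum: t=1:−1/48 = -1/48; 3j²(4 1 3; 1 0 -1) = Δ·Π!·Σ² = 5/84  (sign -1)
I_A²/I_B² = (1/12)/(5/84) = 7/5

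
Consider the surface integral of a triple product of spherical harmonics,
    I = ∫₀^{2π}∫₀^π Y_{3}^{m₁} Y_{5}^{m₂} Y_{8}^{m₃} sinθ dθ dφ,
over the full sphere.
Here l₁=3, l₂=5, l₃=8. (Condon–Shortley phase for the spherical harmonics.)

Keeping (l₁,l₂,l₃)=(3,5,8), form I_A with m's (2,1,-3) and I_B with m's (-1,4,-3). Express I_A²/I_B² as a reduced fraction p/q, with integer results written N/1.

l's match ⇒ only the (l;m) 3-j factors differ between A and B.
A: triangle coeff Δ(3,5,8) = 1/136136; Σ_t [0,0]: t=0:+1/2073600 = 1/2073600; (3j)²=15/884 [(3 5 8; 2 1 -3)], sign=-1
B: triangle coeff Δ(3,5,8) = 1/136136; Σ_t [0,0]: t=0:+1/17418240 = 1/17418240; (3j)²=25/12376 [(3 5 8; -1 4 -3)], sign=-1
I_A²/I_B² = (15/884)/(25/12376) = 42/5

42/5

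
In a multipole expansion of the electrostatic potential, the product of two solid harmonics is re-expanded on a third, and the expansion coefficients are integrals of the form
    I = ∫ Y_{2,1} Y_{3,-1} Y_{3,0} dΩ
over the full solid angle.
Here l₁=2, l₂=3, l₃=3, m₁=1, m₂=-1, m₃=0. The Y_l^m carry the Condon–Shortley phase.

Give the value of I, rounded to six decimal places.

Checks pass: Σm=0; 8 even; l₃=3∈[1,5].
(2·2+1)(2·3+1)(2·3+1) = 245
Δ: 2! 2! 4! / 9! → 1/3780
sum: t=0:+1/24 t=1:−1/4 t=2:+1/24 = -1/6
3j²(2 3 3; 0 0 0) = Δ·Π!·Σ² = 4/105  (sign +1)
sum: t=0:+1/8 t=1:−1/12 = 1/24
3j²(2 3 3; 1 -1 0) = Δ·Π!·Σ² = 1/210  (sign -1)
combine: 4πI² = 245·4/105·1/210 = 2/45
take √, sign -1: I = -0.05947080

-0.059471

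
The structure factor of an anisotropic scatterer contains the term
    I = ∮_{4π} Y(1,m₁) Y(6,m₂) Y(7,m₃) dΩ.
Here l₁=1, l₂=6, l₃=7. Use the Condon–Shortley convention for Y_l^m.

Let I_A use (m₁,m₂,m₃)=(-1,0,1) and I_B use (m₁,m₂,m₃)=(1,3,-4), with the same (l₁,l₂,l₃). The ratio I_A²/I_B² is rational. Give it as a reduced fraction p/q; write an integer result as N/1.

28/55

Same 1,6,7: normalisation and zero-m 3j drop out of the ratio.
A: Δ: 0! 2! 12! / 15! → 1/1365; sum: t=0:+1/1036800 = 1/1036800; 3j²(1 6 7; -1 0 1) = Δ·Π!·Σ² = 4/195  (sign +1)
B: Δ: 0! 2! 12! / 15! → 1/1365; sum: t=0:+1/4354560 = 1/4354560; 3j²(1 6 7; 1 3 -4) = Δ·Π!·Σ² = 11/273  (sign -1)
I_A²/I_B² = (4/195)/(11/273) = 28/55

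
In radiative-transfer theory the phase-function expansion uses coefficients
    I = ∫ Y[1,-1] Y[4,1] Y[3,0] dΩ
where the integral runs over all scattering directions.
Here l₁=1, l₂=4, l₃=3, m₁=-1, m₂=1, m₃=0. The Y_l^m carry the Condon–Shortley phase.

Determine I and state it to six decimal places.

Checks pass: Σm=0; 8 even; l₃=3∈[3,5].
(2·1+1)(2·4+1)(2·3+1) = 189
Δ: 2! 0! 6! / 9! → 1/252
sum: t=1:−1/36 = -1/36
3j²(1 4 3; 0 0 0) = Δ·Π!·Σ² = 4/63  (sign +1)
sum: t=2:+1/72 = 1/72
3j²(1 4 3; -1 1 0) = Δ·Π!·Σ² = 5/126  (sign -1)
combine: 4πI² = 189·4/63·5/126 = 10/21
take √, sign -1: I = -0.19466390

-0.194664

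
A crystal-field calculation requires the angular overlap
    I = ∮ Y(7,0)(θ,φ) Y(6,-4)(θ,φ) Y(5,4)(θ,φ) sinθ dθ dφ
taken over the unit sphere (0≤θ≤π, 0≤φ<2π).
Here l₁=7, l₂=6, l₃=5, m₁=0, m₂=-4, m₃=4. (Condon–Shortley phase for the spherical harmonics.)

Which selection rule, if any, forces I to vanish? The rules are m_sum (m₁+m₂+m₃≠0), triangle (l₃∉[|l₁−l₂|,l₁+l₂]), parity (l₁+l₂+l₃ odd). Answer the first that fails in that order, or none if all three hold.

none

Σmᵢ = 0  ✓
l₃∈[|l₁−l₂|,l₁+l₂]=[1,13], have l₃=5  ✓
Σlᵢ = 18 ⇒ even  ✓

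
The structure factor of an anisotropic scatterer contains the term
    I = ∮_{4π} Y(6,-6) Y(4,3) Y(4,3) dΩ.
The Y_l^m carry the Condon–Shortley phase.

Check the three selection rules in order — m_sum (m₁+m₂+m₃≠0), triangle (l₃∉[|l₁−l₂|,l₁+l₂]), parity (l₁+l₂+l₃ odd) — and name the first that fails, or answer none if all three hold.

none

m₁+m₂+m₃ = -6 + 3 + 3 = 0  ✓
triangle: |6−4|=2 ≤ l₃=4 ≤ 6+4=10  ✓
parity: l₁+l₂+l₃ = 14 is even  ✓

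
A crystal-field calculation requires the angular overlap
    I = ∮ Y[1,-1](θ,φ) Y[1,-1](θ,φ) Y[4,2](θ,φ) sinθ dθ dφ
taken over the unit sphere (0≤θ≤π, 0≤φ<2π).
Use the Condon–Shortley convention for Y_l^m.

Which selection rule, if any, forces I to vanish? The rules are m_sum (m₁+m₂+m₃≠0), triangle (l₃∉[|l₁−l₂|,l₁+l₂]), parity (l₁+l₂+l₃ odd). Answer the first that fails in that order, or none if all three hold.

Σmᵢ = 0  ✓
l₃∈[|l₁−l₂|,l₁+l₂]=[0,2], have l₃=4  ✗
Σlᵢ = 6 ⇒ even

triangle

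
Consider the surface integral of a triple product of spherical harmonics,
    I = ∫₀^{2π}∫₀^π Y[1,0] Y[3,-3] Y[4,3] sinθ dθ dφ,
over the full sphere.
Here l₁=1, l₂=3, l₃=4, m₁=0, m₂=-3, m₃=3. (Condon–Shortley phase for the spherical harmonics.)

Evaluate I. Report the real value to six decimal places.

-0.162868

m-sum 0 ✓  L=8 even ✓  2≤4≤4 ✓
Π(2lᵢ+1) = 3×7×9 = 189
triangle coeff Δ(1,3,4) = 1/252
Σ_t [0,0]: t=0:+1/36 = 1/36
(3j)²=4/63 [(1 3 4; 0 0 0)], sign=+1
Σ_t [0,0]: t=0:+1/720 = 1/720
(3j)²=1/36 [(1 3 4; 0 -3 3)], sign=-1
⇒ 4πI² = 1/3
I = (-1)√(1/3/(4π)) = -0.16286750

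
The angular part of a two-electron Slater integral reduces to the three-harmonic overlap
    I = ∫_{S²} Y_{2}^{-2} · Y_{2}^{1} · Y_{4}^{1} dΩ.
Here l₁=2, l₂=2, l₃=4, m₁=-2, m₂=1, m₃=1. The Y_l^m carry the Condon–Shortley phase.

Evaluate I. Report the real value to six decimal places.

Checks pass: Σm=0; 8 even; l₃=4∈[0,4].
(2·2+1)(2·2+1)(2·4+1) = 225
Δ: 0! 4! 4! / 9! → 1/630
sum: t=0:+1/16 = 1/16
3j²(2 2 4; 0 0 0) = Δ·Π!·Σ² = 2/35  (sign +1)
sum: t=0:+1/144 = 1/144
3j²(2 2 4; -2 1 1) = Δ·Π!·Σ² = 1/126  (sign -1)
combine: 4πI² = 225·2/35·1/126 = 5/49
take √, sign -1: I = -0.09011188

-0.090112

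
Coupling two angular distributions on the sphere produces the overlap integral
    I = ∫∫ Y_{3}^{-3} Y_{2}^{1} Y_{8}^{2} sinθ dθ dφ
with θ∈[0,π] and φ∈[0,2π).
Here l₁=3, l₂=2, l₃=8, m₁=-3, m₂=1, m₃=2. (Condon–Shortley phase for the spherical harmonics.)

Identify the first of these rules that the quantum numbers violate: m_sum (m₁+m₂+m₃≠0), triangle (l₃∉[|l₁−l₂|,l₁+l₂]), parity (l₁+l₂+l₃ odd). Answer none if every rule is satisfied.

triangle

m₁+m₂+m₃ = -3 + 1 + 2 = 0  ✓
triangle: |3−2|=1 ≤ l₃=8 ≤ 3+2=5  ✗
parity: l₁+l₂+l₃ = 13 is odd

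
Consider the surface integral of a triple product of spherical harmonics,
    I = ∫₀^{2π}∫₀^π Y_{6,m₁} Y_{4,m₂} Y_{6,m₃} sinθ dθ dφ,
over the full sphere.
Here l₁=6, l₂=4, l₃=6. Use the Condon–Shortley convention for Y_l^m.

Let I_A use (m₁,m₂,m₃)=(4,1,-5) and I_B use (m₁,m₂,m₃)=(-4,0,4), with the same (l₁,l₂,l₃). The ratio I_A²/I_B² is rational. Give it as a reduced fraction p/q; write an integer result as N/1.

l's match ⇒ only the (l;m) 3-j factors differ between A and B.
A: triangle coeff Δ(6,4,6) = 1/15315300; Σ_t [1,2]: t=1:−1/725760 t=2:+1/967680 = -1/2903040; (3j)²=5/3094 [(6 4 6; 4 1 -5)], sign=+1
B: triangle coeff Δ(6,4,6) = 1/15315300; Σ_t [2,4]: t=2:+1/645120 t=3:−1/181440 t=4:+1/829440 = -1/362880; (3j)²=256/17017 [(6 4 6; -4 0 4)], sign=-1
I_A²/I_B² = (5/3094)/(256/17017) = 55/512

55/512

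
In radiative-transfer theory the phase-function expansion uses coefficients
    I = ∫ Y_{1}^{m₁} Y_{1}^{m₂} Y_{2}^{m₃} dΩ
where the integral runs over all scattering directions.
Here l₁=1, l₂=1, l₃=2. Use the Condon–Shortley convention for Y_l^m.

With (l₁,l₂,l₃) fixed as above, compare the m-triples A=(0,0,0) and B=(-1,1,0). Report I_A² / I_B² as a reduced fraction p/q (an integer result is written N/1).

Shared (l₁,l₂,l₃)=(1,1,2): N and (l;000)² cancel in I_A²/I_B².
A: Δ = 0!·2!·2!/5! = 1/30; Racah Σ t=0..0: t=0:+1/1 = 1/1; ⇒ 3j(1 1 2; 0 0 0)² = 2/15, sgn +1
B: Δ = 0!·2!·2!/5! = 1/30; Racah Σ t=0..0: t=0:+1/4 = 1/4; ⇒ 3j(1 1 2; -1 1 0)² = 1/30, sgn +1
I_A²/I_B² = (2/15)/(1/30) = 4/1

4/1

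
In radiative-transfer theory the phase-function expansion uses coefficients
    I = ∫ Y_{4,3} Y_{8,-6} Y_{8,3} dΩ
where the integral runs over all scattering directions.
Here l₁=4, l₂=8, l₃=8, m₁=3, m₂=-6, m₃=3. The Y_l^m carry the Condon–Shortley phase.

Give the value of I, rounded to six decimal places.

-0.157235

m-sum 0 ✓  L=20 even ✓  4≤8≤12 ✓
Π(2lᵢ+1) = 9×17×17 = 2601
triangle coeff Δ(4,8,8) = 1/185175900
Σ_t [0,4]: t=0:+1/557383680 t=1:−1/21772800 t=2:+1/8294400 t=3:−1/21772800 t=4:+1/557383680 = 1/30965760
(3j)²=36/4199 [(4 8 8; 0 0 0)], sign=+1
Σ_t [0,1]: t=0:+1/1045094400 t=1:−1/5748019200 = 1/1277337600
(3j)²=9/646 [(4 8 8; 3 -6 3)], sign=-1
⇒ 4πI² = 1458/4693
I = (-1)√(1458/4693/(4π)) = -0.15723476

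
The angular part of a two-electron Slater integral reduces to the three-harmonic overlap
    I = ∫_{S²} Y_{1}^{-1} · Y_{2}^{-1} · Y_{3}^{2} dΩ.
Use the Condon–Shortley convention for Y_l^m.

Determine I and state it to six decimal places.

Rules hold: Σm=0, L=6 even, 1≤3≤3.
N = 3·5·7 = 105
Δ = 0!·2!·4!/7! = 1/105
Racah Σ t=0..0: t=0:+1/4 = 1/4
⇒ 3j(1 2 3; 0 0 0)² = 3/35, sgn -1
Racah Σ t=0..0: t=0:+1/12 = 1/12
⇒ 3j(1 2 3; -1 -1 2)² = 2/21, sgn -1
4πI² = N·(3j₀)²·(3jₘ)² = 6/7
I = +1·√(0.857143/4π) = 0.26116903

0.261169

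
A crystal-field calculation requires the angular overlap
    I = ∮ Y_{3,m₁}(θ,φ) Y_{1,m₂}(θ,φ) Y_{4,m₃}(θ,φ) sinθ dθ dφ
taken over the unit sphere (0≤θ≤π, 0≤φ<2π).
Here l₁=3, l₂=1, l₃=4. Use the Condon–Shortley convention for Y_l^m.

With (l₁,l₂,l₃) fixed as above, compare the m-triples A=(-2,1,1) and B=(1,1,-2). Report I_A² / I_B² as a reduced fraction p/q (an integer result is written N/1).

1/5

l's match ⇒ only the (l;m) 3-j factors differ between A and B.
A: triangle coeff Δ(3,1,4) = 1/252; Σ_t [0,0]: t=0:+1/240 = 1/240; (3j)²=1/84 [(3 1 4; -2 1 1)], sign=-1
B: triangle coeff Δ(3,1,4) = 1/252; Σ_t [0,0]: t=0:+1/96 = 1/96; (3j)²=5/84 [(3 1 4; 1 1 -2)], sign=+1
I_A²/I_B² = (1/84)/(5/84) = 1/5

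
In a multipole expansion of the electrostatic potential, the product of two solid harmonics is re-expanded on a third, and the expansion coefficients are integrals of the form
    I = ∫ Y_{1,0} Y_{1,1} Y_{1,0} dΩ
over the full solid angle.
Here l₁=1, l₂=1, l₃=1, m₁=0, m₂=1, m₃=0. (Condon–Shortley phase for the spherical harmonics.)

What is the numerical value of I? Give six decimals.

0 + 1 + 0 = 1 ≠ 0: azimuthal integral kills it; I = 0

0.000000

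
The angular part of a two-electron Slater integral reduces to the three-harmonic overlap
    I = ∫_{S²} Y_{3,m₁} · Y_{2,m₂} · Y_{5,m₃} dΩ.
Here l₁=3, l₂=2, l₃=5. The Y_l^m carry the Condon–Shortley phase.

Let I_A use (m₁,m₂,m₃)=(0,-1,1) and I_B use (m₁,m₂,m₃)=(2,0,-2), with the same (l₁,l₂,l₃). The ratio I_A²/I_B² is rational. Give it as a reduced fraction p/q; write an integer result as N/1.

Shared (l₁,l₂,l₃)=(3,2,5): N and (l;000)² cancel in I_A²/I_B².
A: Δ = 0!·6!·4!/11! = 1/2310; Racah Σ t=0..0: t=0:+1/216 = 1/216; ⇒ 3j(3 2 5; 0 -1 1)² = 8/231, sgn +1
B: Δ = 0!·6!·4!/11! = 1/2310; Racah Σ t=0..0: t=0:+1/480 = 1/480; ⇒ 3j(3 2 5; 2 0 -2)² = 3/110, sgn -1
I_A²/I_B² = (8/231)/(3/110) = 80/63

80/63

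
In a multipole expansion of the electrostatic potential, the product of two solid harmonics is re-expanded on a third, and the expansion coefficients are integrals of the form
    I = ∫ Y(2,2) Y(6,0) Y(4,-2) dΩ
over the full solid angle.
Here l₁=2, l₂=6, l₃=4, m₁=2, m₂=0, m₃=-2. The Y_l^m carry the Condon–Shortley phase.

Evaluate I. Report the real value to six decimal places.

0.061597

Rules hold: Σm=0, L=12 even, 4≤4≤8.
N = 5·13·9 = 585
Δ = 4!·0!·8!/13! = 1/6435
Racah Σ t=2..2: t=2:+1/2304 = 1/2304
⇒ 3j(2 6 4; 0 0 0)² = 5/143, sgn +1
Racah Σ t=0..0: t=0:+1/34560 = 1/34560
⇒ 3j(2 6 4; 2 0 -2)² = 1/429, sgn +1
4πI² = N·(3j₀)²·(3jₘ)² = 75/1573
I = +1·√(0.0476796/4π) = 0.06159725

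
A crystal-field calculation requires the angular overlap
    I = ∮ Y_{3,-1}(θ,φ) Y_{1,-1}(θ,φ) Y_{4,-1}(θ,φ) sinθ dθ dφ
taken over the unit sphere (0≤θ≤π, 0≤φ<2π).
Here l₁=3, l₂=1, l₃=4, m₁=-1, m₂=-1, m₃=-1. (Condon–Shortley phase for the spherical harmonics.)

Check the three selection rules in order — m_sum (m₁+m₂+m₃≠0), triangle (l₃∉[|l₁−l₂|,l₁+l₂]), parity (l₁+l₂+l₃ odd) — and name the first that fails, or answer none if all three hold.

Σmᵢ = -3  ✗
l₃∈[|l₁−l₂|,l₁+l₂]=[2,4], have l₃=4
Σlᵢ = 8 ⇒ even

m_sum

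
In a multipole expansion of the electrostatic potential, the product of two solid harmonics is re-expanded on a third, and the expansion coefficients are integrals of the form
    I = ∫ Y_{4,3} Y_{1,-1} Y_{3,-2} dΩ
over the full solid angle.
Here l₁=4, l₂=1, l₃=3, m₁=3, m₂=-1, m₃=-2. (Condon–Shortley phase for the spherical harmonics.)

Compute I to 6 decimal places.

Rules hold: Σm=0, L=8 even, 3≤3≤5.
N = 9·3·7 = 189
Δ = 2!·6!·0!/9! = 1/252
Racah Σ t=1..1: t=1:−1/36 = -1/36
⇒ 3j(4 1 3; 0 0 0)² = 4/63, sgn +1
Racah Σ t=0..0: t=0:+1/240 = 1/240
⇒ 3j(4 1 3; 3 -1 -2)² = 1/12, sgn -1
4πI² = N·(3j₀)²·(3jₘ)² = 1/1
I = -1·√(1/4π) = -0.28209479

-0.282095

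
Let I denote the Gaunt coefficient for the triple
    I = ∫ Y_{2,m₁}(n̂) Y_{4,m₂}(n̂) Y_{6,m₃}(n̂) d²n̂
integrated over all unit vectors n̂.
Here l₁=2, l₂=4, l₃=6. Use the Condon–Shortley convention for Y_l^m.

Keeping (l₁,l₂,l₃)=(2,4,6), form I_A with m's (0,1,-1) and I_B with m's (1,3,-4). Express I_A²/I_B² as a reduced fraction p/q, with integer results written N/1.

7/8

l's match ⇒ only the (l;m) 3-j factors differ between A and B.
A: triangle coeff Δ(2,4,6) = 1/6435; Σ_t [0,0]: t=0:+1/2880 = 1/2880; (3j)²=14/429 [(2 4 6; 0 1 -1)], sign=-1
B: triangle coeff Δ(2,4,6) = 1/6435; Σ_t [0,0]: t=0:+1/30240 = 1/30240; (3j)²=16/429 [(2 4 6; 1 3 -4)], sign=+1
I_A²/I_B² = (14/429)/(16/429) = 7/8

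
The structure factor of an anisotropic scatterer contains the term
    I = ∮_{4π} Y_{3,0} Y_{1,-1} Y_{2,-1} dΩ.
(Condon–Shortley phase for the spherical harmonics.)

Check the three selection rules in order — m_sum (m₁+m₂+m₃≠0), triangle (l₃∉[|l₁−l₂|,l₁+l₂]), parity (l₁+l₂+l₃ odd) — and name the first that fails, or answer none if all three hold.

m_sum

azimuthal sum: 0 − 1 − 1 = -2  ✗
2 ≤ 2 ≤ 4 (triangle on l)
L = 3 + 1 + 2 = 6 (even)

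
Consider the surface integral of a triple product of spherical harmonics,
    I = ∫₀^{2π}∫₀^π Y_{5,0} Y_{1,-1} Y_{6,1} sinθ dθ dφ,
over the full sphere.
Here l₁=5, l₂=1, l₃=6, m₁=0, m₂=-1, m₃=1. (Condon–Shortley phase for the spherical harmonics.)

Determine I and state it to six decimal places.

-0.187239

Rules hold: Σm=0, L=12 even, 4≤6≤6.
N = 11·3·13 = 429
Δ = 0!·10!·2!/13! = 1/858
Racah Σ t=0..0: t=0:+1/14400 = 1/14400
⇒ 3j(5 1 6; 0 0 0)² = 6/143, sgn +1
Racah Σ t=0..0: t=0:+1/28800 = 1/28800
⇒ 3j(5 1 6; 0 -1 1)² = 7/286, sgn -1
4πI² = N·(3j₀)²·(3jₘ)² = 63/143
I = -1·√(0.440559/4π) = -0.18723944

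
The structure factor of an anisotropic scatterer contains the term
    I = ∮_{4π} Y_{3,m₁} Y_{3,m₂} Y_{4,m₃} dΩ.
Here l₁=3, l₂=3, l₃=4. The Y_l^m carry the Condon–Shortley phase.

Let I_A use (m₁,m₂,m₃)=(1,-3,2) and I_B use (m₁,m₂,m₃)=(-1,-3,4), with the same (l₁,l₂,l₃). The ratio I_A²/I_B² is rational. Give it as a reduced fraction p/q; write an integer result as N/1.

l's match ⇒ only the (l;m) 3-j factors differ between A and B.
A: triangle coeff Δ(3,3,4) = 1/34650; Σ_t [0,0]: t=0:+1/192 = 1/192; (3j)²=3/77 [(3 3 4; 1 -3 2)], sign=+1
B: triangle coeff Δ(3,3,4) = 1/34650; Σ_t [0,0]: t=0:+1/1152 = 1/1152; (3j)²=1/33 [(3 3 4; -1 -3 4)], sign=+1
I_A²/I_B² = (3/77)/(1/33) = 9/7

9/7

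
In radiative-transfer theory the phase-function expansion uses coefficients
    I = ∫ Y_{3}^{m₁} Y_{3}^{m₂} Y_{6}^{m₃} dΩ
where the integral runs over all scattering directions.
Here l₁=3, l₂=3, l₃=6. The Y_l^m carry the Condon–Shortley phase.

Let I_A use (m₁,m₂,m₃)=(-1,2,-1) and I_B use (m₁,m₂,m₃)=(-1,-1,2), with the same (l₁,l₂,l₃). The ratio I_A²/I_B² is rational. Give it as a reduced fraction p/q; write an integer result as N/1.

1/4

Shared (l₁,l₂,l₃)=(3,3,6): N and (l;000)² cancel in I_A²/I_B².
A: Δ = 0!·6!·6!/13! = 1/12012; Racah Σ t=0..0: t=0:+1/5760 = 1/5760; ⇒ 3j(3 3 6; -1 2 -1)² = 5/572, sgn -1
B: Δ = 0!·6!·6!/13! = 1/12012; Racah Σ t=0..0: t=0:+1/2304 = 1/2304; ⇒ 3j(3 3 6; -1 -1 2)² = 5/143, sgn +1
I_A²/I_B² = (5/572)/(5/143) = 1/4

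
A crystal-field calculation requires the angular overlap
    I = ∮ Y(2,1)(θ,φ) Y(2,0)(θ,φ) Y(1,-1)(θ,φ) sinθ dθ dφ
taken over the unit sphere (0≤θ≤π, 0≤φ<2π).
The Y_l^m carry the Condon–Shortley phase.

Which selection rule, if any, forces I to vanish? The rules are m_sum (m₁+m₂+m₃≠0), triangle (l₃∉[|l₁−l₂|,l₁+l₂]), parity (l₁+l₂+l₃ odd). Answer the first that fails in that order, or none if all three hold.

Σmᵢ = 0  ✓
l₃∈[|l₁−l₂|,l₁+l₂]=[0,4], have l₃=1  ✓
Σlᵢ = 5 ⇒ odd  ✗

parity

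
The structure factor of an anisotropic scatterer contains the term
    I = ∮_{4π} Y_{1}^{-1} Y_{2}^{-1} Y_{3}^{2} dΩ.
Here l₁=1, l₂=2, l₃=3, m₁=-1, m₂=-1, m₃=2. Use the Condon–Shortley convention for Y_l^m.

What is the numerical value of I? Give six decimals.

0.261169

Rules hold: Σm=0, L=6 even, 1≤3≤3.
N = 3·5·7 = 105
Δ = 0!·2!·4!/7! = 1/105
Racah Σ t=0..0: t=0:+1/4 = 1/4
⇒ 3j(1 2 3; 0 0 0)² = 3/35, sgn -1
Racah Σ t=0..0: t=0:+1/12 = 1/12
⇒ 3j(1 2 3; -1 -1 2)² = 2/21, sgn -1
4πI² = N·(3j₀)²·(3jₘ)² = 6/7
I = +1·√(0.857143/4π) = 0.26116903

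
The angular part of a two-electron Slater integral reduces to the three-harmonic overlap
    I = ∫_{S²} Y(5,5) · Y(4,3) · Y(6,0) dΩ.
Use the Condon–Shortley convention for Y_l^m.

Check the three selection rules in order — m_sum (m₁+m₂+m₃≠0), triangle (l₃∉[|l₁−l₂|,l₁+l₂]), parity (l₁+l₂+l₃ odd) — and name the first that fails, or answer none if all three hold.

Σmᵢ = 8  ✗
l₃∈[|l₁−l₂|,l₁+l₂]=[1,9], have l₃=6
Σlᵢ = 15 ⇒ odd

m_sum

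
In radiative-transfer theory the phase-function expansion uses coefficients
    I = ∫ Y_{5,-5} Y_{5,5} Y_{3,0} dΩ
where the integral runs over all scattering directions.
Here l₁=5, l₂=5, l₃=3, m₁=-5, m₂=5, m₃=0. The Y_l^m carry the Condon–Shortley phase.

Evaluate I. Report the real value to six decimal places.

L=13 odd ⇒ parity kills the (l;000) factor ⇒ I = 0

0.000000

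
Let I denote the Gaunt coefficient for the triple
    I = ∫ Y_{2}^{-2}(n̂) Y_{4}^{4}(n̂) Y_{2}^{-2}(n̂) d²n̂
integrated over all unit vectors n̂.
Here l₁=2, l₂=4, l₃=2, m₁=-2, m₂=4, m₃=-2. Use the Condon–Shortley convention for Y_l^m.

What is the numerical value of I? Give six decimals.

Checks pass: Σm=0; 8 even; l₃=2∈[2,6].
(2·2+1)(2·4+1)(2·2+1) = 225
Δ: 4! 0! 4! / 9! → 1/630
sum: t=2:+1/16 = 1/16
3j²(2 4 2; 0 0 0) = Δ·Π!·Σ² = 2/35  (sign +1)
sum: t=4:+1/576 = 1/576
3j²(2 4 2; -2 4 -2) = Δ·Π!·Σ² = 1/9  (sign +1)
combine: 4πI² = 225·2/35·1/9 = 10/7
take √, sign +1: I = 0.33716777

0.337168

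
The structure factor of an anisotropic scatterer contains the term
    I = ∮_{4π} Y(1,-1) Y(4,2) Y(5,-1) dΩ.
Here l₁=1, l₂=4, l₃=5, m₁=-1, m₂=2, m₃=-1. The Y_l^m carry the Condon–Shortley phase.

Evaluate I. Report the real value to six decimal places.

Rules hold: Σm=0, L=10 even, 3≤5≤5.
N = 3·9·11 = 297
Δ = 0!·2!·8!/11! = 1/495
Racah Σ t=0..0: t=0:+1/576 = 1/576
⇒ 3j(1 4 5; 0 0 0)² = 5/99, sgn -1
Racah Σ t=0..0: t=0:+1/2880 = 1/2880
⇒ 3j(1 4 5; -1 2 -1)² = 2/165, sgn +1
4πI² = N·(3j₀)²·(3jₘ)² = 2/11
I = -1·√(0.181818/4π) = -0.12028562

-0.120286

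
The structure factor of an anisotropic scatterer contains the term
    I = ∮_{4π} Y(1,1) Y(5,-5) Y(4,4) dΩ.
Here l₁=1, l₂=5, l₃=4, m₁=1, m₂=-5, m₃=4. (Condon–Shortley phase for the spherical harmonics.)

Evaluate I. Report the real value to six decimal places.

-0.329416

Checks pass: Σm=0; 10 even; l₃=4∈[4,6].
(2·1+1)(2·5+1)(2·4+1) = 297
Δ: 2! 0! 8! / 11! → 1/495
sum: t=1:−1/576 = -1/576
3j²(1 5 4; 0 0 0) = Δ·Π!·Σ² = 5/99  (sign -1)
sum: t=0:+1/80640 = 1/80640
3j²(1 5 4; 1 -5 4) = Δ·Π!·Σ² = 1/11  (sign +1)
combine: 4πI² = 297·5/99·1/11 = 15/11
take √, sign -1: I = -0.32941575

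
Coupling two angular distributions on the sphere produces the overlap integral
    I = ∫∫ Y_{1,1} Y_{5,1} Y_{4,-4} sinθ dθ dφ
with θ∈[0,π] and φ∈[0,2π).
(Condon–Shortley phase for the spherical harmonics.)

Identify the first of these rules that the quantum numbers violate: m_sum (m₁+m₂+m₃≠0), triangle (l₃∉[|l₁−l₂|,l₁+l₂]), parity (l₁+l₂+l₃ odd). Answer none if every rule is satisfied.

m₁+m₂+m₃ = 1 + 1 − 4 = -2  ✗
triangle: |1−5|=4 ≤ l₃=4 ≤ 1+5=6
parity: l₁+l₂+l₃ = 10 is even

m_sum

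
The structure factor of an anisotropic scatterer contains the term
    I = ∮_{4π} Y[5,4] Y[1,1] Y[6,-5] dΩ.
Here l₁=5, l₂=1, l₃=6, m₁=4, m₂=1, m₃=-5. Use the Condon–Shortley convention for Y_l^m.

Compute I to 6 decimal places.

-0.303018

m-sum 0 ✓  L=12 even ✓  4≤6≤6 ✓
Π(2lᵢ+1) = 11×3×13 = 429
triangle coeff Δ(5,1,6) = 1/858
Σ_t [0,0]: t=0:+1/14400 = 1/14400
(3j)²=6/143 [(5 1 6; 0 0 0)], sign=+1
Σ_t [0,0]: t=0:+1/725760 = 1/725760
(3j)²=5/78 [(5 1 6; 4 1 -5)], sign=-1
⇒ 4πI² = 15/13
I = (-1)√(15/13/(4π)) = -0.30301841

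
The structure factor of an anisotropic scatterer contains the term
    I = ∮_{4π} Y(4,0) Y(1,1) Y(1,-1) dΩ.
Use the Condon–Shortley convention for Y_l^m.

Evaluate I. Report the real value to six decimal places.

l₃=1 ∉ [3,5] — triangle fails ⇒ I = 0

0.000000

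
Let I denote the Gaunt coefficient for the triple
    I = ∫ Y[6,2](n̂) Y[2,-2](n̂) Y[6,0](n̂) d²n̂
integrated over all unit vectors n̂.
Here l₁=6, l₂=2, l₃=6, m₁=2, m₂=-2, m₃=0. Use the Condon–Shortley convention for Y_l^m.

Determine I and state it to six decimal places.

Rules hold: Σm=0, L=14 even, 4≤6≤8.
N = 13·5·13 = 845
Δ = 2!·10!·2!/15! = 1/90090
Racah Σ t=0..2: t=0:+1/69120 t=1:−1/14400 t=2:+1/69120 = -7/172800
⇒ 3j(6 2 6; 0 0 0)² = 14/715, sgn -1
Racah Σ t=0..0: t=0:+1/69120 = 1/69120
⇒ 3j(6 2 6; 2 -2 0)² = 4/143, sgn +1
4πI² = N·(3j₀)²·(3jₘ)² = 56/121
I = -1·√(0.46281/4π) = -0.19190947

-0.191909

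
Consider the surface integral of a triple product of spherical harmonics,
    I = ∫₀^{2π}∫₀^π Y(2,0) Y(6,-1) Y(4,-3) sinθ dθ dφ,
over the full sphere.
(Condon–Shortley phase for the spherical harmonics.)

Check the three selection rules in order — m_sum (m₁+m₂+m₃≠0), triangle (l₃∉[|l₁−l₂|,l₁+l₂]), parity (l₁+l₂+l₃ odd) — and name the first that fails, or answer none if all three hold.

Σmᵢ = -4  ✗
l₃∈[|l₁−l₂|,l₁+l₂]=[4,8], have l₃=4
Σlᵢ = 12 ⇒ even

m_sum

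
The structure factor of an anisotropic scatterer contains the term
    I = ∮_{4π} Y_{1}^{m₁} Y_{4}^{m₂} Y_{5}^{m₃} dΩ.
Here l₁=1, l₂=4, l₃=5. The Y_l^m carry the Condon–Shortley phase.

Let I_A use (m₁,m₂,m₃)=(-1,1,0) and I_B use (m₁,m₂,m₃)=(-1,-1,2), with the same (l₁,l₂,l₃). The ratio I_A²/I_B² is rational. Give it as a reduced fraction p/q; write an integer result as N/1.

10/21

l's match ⇒ only the (l;m) 3-j factors differ between A and B.
A: triangle coeff Δ(1,4,5) = 1/495; Σ_t [0,0]: t=0:+1/1440 = 1/1440; (3j)²=2/99 [(1 4 5; -1 1 0)], sign=-1
B: triangle coeff Δ(1,4,5) = 1/495; Σ_t [0,0]: t=0:+1/1440 = 1/1440; (3j)²=7/165 [(1 4 5; -1 -1 2)], sign=-1
I_A²/I_B² = (2/99)/(7/165) = 10/21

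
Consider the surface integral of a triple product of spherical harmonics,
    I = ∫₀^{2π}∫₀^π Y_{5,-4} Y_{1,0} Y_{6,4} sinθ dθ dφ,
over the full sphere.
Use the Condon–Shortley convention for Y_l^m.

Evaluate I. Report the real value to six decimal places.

m-sum 0 ✓  L=12 even ✓  4≤6≤6 ✓
Π(2lᵢ+1) = 11×3×13 = 429
triangle coeff Δ(5,1,6) = 1/858
Σ_t [0,0]: t=0:+1/14400 = 1/14400
(3j)²=6/143 [(5 1 6; 0 0 0)], sign=+1
Σ_t [0,0]: t=0:+1/362880 = 1/362880
(3j)²=10/429 [(5 1 6; -4 0 4)], sign=+1
⇒ 4πI² = 60/143
I = (+1)√(60/143/(4π)) = 0.18272698

0.182727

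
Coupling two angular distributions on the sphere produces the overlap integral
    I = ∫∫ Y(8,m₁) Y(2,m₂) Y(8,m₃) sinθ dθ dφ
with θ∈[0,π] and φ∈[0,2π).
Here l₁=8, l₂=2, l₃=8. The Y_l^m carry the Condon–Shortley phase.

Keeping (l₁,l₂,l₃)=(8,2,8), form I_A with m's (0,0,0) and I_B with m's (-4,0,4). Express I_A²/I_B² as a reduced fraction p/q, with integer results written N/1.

Same 8,2,8: normalisation and zero-m 3j drop out of the ratio.
A: Δ: 2! 14! 2! / 19! → 1/348840; sum: t=0:+1/116121600 t=1:−1/25401600 t=2:+1/116121600 = -1/45158400; 3j²(8 2 8; 0 0 0) = Δ·Π!·Σ² = 24/1615  (sign -1)
B: Δ: 2! 14! 2! / 19! → 1/348840; sum: t=0:+1/3832012800 t=1:−1/239500800 t=2:+1/348364800 = -1/958003200; 3j²(8 2 8; -4 0 4) = Δ·Π!·Σ² = 8/4845  (sign -1)
I_A²/I_B² = (24/1615)/(8/4845) = 9/1

9/1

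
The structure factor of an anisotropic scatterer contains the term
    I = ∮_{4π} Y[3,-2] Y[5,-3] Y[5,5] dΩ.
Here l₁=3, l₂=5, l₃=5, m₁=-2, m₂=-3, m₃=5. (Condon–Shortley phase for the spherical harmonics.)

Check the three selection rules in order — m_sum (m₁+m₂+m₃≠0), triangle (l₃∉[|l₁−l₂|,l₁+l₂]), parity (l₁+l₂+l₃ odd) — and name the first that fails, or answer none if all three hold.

azimuthal sum: -2 − 3 + 5 = 0  ✓
2 ≤ 5 ≤ 8 (triangle on l)  ✓
L = 3 + 5 + 5 = 13 (odd)  ✗

parity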